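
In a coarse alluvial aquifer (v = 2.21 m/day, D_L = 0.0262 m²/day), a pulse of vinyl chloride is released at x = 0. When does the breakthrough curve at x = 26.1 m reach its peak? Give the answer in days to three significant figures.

For the 1D instantaneous-source solution, setting ∂C/∂t = 0 at fixed x gives v²t² + 2Dt − x² = 0, so t = (√(D² + v²x²) − D)/v².
√(D² + v²x²) = √(0.0262² + 2.21² × 26.1²) = 57.68; v² = 4.8841.
t = (57.68 − 0.0262)/4.8841 = 11.8 days (vs. the pure-advection estimate x/v = 11.8 d).

11.8 days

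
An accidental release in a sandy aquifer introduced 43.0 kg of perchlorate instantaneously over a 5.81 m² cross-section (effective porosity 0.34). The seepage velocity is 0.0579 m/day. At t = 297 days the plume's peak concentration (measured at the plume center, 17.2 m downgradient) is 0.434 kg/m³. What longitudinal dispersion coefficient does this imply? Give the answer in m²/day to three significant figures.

At the plume center C_max = M/(n_e·A·√(4πDt)), so D = M²/(4πt·(n_e·A·C_max)²).
n_e·A·C_max = 0.34 × 5.81 × 0.434 = 0.8573 kg/m.
D = 43.0²/(4π × 297 × 0.8573²) = 0.674 m²/day.

0.674 m²/day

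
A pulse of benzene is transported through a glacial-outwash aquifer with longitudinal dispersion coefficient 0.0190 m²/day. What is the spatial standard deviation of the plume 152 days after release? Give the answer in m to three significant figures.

Dispersive spreading gives a Gaussian with σ² = 2Dt; advection only shifts the center.
σ = √(2 × 0.0190 × 152) = 2.40 m.

2.40 m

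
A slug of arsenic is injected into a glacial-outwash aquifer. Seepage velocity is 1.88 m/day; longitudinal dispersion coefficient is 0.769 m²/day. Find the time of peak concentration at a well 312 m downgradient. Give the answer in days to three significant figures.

166 days

For the 1D instantaneous-source solution, setting ∂C/∂t = 0 at fixed x gives v²t² + 2Dt − x² = 0, so t = (√(D² + v²x²) − D)/v².
√(D² + v²x²) = √(0.769² + 1.88² × 312²) = 586.6; v² = 3.5344.
t = (586.6 − 0.769)/3.5344 = 166 days (vs. the pure-advection estimate x/v = 166 d).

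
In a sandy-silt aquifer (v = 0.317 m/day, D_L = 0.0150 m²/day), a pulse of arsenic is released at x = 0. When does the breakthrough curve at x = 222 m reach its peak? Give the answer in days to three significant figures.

700 days

For the 1D instantaneous-source solution, setting ∂C/∂t = 0 at fixed x gives v²t² + 2Dt − x² = 0, so t = (√(D² + v²x²) − D)/v².
√(D² + v²x²) = √(0.0150² + 0.317² × 222²) = 70.37; v² = 0.100489.
t = (70.37 − 0.0150)/0.100489 = 700 days (vs. the pure-advection estimate x/v = 700 d).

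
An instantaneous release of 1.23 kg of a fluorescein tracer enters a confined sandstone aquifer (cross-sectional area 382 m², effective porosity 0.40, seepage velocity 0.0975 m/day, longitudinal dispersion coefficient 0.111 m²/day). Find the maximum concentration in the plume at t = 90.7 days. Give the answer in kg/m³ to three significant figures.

0.000716 kg/m³

The peak of an instantaneous 1D plume sits at x = vt; there the Gaussian factor is 1 and C_max = M/(n_e·A·√(4πDt)), where n_e·A is the pore area the mass is dissolved in.
√(4πDt) = √(4π × 0.111 × 90.7) = 11.25 m, so C_max = 1.23/(0.40 × 382 × 11.25) = 0.000716 kg/m³.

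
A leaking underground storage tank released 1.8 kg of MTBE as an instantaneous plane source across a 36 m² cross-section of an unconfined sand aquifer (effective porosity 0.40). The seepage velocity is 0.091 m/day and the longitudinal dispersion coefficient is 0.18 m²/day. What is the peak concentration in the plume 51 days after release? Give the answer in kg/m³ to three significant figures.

The peak of an instantaneous 1D plume sits at x = vt; there the Gaussian factor is 1 and C_max = M/(n_e·A·√(4πDt)), where n_e·A is the pore area the mass is dissolved in.
√(4πDt) = √(4π × 0.18 × 51) = 10.74 m, so C_max = 1.8/(0.40 × 36 × 10.74) = 0.0116 kg/m³.

0.0116 kg/m³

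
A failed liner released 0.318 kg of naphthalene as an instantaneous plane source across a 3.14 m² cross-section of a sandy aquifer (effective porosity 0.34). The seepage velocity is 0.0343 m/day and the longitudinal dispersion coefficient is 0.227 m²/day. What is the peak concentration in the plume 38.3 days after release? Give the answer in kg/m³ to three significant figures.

The peak of an instantaneous 1D plume sits at x = vt; there the Gaussian factor is 1 and C_max = M/(n_e·A·√(4πDt)), where n_e·A is the pore area the mass is dissolved in.
√(4πDt) = √(4π × 0.227 × 38.3) = 10.45 m, so C_max = 0.318/(0.34 × 3.14 × 10.45) = 0.0285 kg/m³.

0.0285 kg/m³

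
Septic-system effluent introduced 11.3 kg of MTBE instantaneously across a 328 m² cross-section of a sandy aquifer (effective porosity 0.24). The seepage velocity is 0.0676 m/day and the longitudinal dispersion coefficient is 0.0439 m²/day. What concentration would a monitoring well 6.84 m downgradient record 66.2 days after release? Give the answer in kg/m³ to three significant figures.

For an instantaneous plane source, C(x,t) = M/(n_e·A·√(4πDt)) · exp(−(x−vt)²/(4Dt)), with n_e·A the pore (flow) area.
Plume center vt = 0.0676 × 66.2 = 4.47512 m, so the well at 6.84 m is 2.36488 m downgradient of the peak.
√(4πDt) = 6.043 m, giving peak height M/(n_e·A·√(4πDt)) = 11.3/(0.24 × 328 × 6.043) = 0.02375 kg/m³.
(x−vt)²/(4Dt) = (2.36488)²/(4 × 0.0439 × 66.2) = 0.4811; exp(−0.4811) = 0.6181.
C = 0.02375 × 0.6181 = 0.0147 kg/m³.

0.0147 kg/m³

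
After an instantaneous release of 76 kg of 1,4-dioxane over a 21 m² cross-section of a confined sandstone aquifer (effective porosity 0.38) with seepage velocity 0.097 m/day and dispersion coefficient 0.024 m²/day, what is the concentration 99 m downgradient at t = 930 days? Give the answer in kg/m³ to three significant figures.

0.239 kg/m³

For an instantaneous plane source, C(x,t) = M/(n_e·A·√(4πDt)) · exp(−(x−vt)²/(4Dt)), with n_e·A the pore (flow) area.
Plume center vt = 0.097 × 930 = 90.21 m, so the well at 99 m is 8.79 m downgradient of the peak.
√(4πDt) = 16.75 m, giving peak height M/(n_e·A·√(4πDt)) = 76/(0.38 × 21 × 16.75) = 0.5686 kg/m³.
(x−vt)²/(4Dt) = (8.79)²/(4 × 0.024 × 930) = 0.8654; exp(−0.8654) = 0.4209.
C = 0.5686 × 0.4209 = 0.239 kg/m³.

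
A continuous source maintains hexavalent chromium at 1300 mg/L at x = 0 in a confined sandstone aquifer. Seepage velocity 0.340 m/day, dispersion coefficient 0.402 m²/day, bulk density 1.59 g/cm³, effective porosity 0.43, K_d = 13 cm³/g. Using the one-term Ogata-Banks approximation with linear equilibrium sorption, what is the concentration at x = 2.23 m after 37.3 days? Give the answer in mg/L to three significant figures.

7.59 mg/L

Retardation factor R = 1 + ρ_b·K_d/n = 1 + 1.59 × 13/0.43 = 49.07.
Sorption retards both mechanisms: v_R = v/R = 0.006929 m/day, D_R = D/R = 0.008192 m²/day.
v_R·t = 0.006929 × 37.3 = 0.2584517 m; 2√(D_R t) = 1.106 m; argument = (2.23 − 0.2584517)/1.106 = 1.783.
C = C₀ × ½·erfc(1.783) = 1300 × 0.005842 = 7.59 mg/L.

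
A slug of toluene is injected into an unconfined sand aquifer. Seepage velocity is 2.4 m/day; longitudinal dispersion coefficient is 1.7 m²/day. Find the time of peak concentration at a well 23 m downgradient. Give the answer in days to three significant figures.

9.29 days

For the 1D instantaneous-source solution, setting ∂C/∂t = 0 at fixed x gives v²t² + 2Dt − x² = 0, so t = (√(D² + v²x²) − D)/v².
√(D² + v²x²) = √(1.7² + 2.4² × 23²) = 55.23; v² = 5.76.
t = (55.23 − 1.7)/5.76 = 9.29 days (vs. the pure-advection estimate x/v = 9.58 d).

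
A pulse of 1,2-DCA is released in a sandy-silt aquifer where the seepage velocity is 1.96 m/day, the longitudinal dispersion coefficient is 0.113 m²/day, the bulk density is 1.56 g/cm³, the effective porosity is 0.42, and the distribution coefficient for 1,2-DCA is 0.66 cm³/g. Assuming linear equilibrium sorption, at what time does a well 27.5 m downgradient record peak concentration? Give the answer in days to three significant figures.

48.3 days

Retardation factor R = 1 + ρ_b·K_d/n = 1 + 1.56 × 0.66/0.42 = 3.451.
Sorption retards both mechanisms: v_R = v/R = 0.5680 m/day, D_R = D/R = 0.03274 m²/day.
Peak time from v_R²t² + 2D_R t − x² = 0: t = (√(D_R² + v_R²x²) − D_R)/v_R².
√(D_R² + v_R²x²) = √(0.03274² + 0.5680² × 27.5²) = 15.62; v_R² = 0.3226.
t = (15.62 − 0.03274)/0.3226 = 48.3 days.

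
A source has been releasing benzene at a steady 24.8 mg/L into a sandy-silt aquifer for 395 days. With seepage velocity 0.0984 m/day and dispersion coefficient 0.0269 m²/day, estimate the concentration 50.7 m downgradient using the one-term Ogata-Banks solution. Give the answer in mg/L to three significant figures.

0.127 mg/L

For a continuous step input, C/C₀ ≈ ½·erfc((x−vt)/(2√(Dt))).
vt = 0.0984 × 395 = 38.868 m and 2√(Dt) = 2√(0.0269 × 395) = 6.519 m.
Argument (x−vt)/(2√(Dt)) = (50.7 − 38.868)/6.519 = 1.815; ½·erfc(1.815) = 0.005132.
C = 24.8 × 0.005132 = 0.127 mg/L.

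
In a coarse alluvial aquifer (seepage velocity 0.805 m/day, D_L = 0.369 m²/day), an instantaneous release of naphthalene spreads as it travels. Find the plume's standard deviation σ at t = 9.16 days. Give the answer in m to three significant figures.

Dispersive spreading gives a Gaussian with σ² = 2Dt; advection only shifts the center.
σ = √(2 × 0.369 × 9.16) = 2.60 m.

2.60 m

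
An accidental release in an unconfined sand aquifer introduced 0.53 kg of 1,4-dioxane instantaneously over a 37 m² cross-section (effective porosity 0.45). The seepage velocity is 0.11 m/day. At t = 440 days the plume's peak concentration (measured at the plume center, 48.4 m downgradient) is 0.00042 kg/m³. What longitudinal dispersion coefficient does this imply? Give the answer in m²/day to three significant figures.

At the plume center C_max = M/(n_e·A·√(4πDt)), so D = M²/(4πt·(n_e·A·C_max)²).
n_e·A·C_max = 0.45 × 37 × 0.00042 = 0.006993 kg/m.
D = 0.53²/(4π × 440 × 0.006993²) = 1.04 m²/day.

1.04 m²/day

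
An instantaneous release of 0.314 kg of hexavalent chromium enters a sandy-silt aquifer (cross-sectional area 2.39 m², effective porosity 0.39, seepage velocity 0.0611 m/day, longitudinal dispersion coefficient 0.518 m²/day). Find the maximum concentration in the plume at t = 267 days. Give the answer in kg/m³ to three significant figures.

The peak of an instantaneous 1D plume sits at x = vt; there the Gaussian factor is 1 and C_max = M/(n_e·A·√(4πDt)), where n_e·A is the pore area the mass is dissolved in.
√(4πDt) = √(4π × 0.518 × 267) = 41.69 m, so C_max = 0.314/(0.39 × 2.39 × 41.69) = 0.00808 kg/m³.

0.00808 kg/m³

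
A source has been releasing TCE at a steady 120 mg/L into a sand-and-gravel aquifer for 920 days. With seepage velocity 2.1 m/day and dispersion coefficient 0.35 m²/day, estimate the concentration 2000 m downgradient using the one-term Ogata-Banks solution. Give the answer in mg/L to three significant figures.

For a continuous step input, C/C₀ ≈ ½·erfc((x−vt)/(2√(Dt))).
vt = 2.1 × 920 = 1932 m and 2√(Dt) = 2√(0.35 × 920) = 35.89 m.
Argument (x−vt)/(2√(Dt)) = (2000 − 1932)/35.89 = 1.895; ½·erfc(1.895) = 0.003682.
C = 120 × 0.003682 = 0.442 mg/L.

0.442 mg/L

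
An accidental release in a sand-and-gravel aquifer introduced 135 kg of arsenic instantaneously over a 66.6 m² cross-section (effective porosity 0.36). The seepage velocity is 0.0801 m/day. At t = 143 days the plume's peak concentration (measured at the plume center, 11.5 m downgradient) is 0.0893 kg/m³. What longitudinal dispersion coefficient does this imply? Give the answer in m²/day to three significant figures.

2.21 m²/day

At the plume center C_max = M/(n_e·A·√(4πDt)), so D = M²/(4πt·(n_e·A·C_max)²).
n_e·A·C_max = 0.36 × 66.6 × 0.0893 = 2.141 kg/m.
D = 135²/(4π × 143 × 2.141²) = 2.21 m²/day.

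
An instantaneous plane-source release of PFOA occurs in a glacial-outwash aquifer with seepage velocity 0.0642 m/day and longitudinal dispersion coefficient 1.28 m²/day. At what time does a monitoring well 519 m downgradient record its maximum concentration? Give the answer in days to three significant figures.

7780 days

For the 1D instantaneous-source solution, setting ∂C/∂t = 0 at fixed x gives v²t² + 2Dt − x² = 0, so t = (√(D² + v²x²) − D)/v².
√(D² + v²x²) = √(1.28² + 0.0642² × 519²) = 33.34; v² = 0.00412164.
t = (33.34 − 1.28)/0.00412164 = 7780 days (vs. the pure-advection estimate x/v = 8080 d).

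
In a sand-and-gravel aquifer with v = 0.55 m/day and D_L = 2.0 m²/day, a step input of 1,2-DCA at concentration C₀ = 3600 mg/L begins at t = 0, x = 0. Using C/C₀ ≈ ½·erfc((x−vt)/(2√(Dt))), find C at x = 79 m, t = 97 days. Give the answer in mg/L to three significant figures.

For a continuous step input, C/C₀ ≈ ½·erfc((x−vt)/(2√(Dt))).
vt = 0.55 × 97 = 53.35 m and 2√(Dt) = 2√(2.0 × 97) = 27.86 m.
Argument (x−vt)/(2√(Dt)) = (79 − 53.35)/27.86 = 0.9207; ½·erfc(0.9207) = 0.09645.
C = 3600 × 0.09645 = 347 mg/L.

347 mg/L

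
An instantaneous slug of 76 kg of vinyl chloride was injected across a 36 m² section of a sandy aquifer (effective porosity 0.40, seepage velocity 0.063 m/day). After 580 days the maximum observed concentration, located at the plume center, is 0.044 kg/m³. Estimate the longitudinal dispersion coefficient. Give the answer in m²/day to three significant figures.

1.97 m²/day

At the plume center C_max = M/(n_e·A·√(4πDt)), so D = M²/(4πt·(n_e·A·C_max)²).
n_e·A·C_max = 0.40 × 36 × 0.044 = 0.6336 kg/m.
D = 76²/(4π × 580 × 0.6336²) = 1.97 m²/day.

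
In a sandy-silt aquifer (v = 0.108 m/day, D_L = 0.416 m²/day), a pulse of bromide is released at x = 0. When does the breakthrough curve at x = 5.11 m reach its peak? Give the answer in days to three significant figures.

23.6 days

For the 1D instantaneous-source solution, setting ∂C/∂t = 0 at fixed x gives v²t² + 2Dt − x² = 0, so t = (√(D² + v²x²) − D)/v².
√(D² + v²x²) = √(0.416² + 0.108² × 5.11²) = 0.6911; v² = 0.011664.
t = (0.6911 − 0.416)/0.011664 = 23.6 days (vs. the pure-advection estimate x/v = 47.3 d).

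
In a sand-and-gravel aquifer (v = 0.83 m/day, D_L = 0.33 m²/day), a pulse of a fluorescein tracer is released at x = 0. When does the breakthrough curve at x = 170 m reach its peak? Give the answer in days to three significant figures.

204 days

For the 1D instantaneous-source solution, setting ∂C/∂t = 0 at fixed x gives v²t² + 2Dt − x² = 0, so t = (√(D² + v²x²) − D)/v².
√(D² + v²x²) = √(0.33² + 0.83² × 170²) = 141.1; v² = 0.6889.
t = (141.1 − 0.33)/0.6889 = 204 days (vs. the pure-advection estimate x/v = 205 d).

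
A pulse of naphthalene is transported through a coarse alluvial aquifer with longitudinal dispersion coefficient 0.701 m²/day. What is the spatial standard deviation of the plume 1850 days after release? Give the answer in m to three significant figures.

50.9 m

Dispersive spreading gives a Gaussian with σ² = 2Dt; advection only shifts the center.
σ = √(2 × 0.701 × 1850) = 50.9 m.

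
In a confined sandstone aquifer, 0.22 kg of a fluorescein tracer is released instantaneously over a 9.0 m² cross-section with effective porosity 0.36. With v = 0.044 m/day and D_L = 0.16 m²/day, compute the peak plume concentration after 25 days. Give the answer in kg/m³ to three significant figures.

0.00958 kg/m³

The peak of an instantaneous 1D plume sits at x = vt; there the Gaussian factor is 1 and C_max = M/(n_e·A·√(4πDt)), where n_e·A is the pore area the mass is dissolved in.
√(4πDt) = √(4π × 0.16 × 25) = 7.090 m, so C_max = 0.22/(0.36 × 9.0 × 7.090) = 0.00958 kg/m³.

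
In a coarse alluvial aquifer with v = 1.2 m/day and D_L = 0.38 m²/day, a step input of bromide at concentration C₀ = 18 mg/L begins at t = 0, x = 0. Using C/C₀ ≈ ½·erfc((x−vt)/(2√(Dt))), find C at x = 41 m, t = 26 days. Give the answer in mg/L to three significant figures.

0.247 mg/L

For a continuous step input, C/C₀ ≈ ½·erfc((x−vt)/(2√(Dt))).
vt = 1.2 × 26 = 31.2 m and 2√(Dt) = 2√(0.38 × 26) = 6.286 m.
Argument (x−vt)/(2√(Dt)) = (41 − 31.2)/6.286 = 1.559; ½·erfc(1.559) = 0.01374.
C = 18 × 0.01374 = 0.247 mg/L.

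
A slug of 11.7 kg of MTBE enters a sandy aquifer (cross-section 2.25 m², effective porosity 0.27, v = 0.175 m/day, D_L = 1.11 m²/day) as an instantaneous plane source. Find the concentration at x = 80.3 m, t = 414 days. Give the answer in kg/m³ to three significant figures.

0.245 kg/m³

For an instantaneous plane source, C(x,t) = M/(n_e·A·√(4πDt)) · exp(−(x−vt)²/(4Dt)), with n_e·A the pore (flow) area.
Plume center vt = 0.175 × 414 = 72.45 m, so the well at 80.3 m is 7.85 m downgradient of the peak.
√(4πDt) = 75.99 m, giving peak height M/(n_e·A·√(4πDt)) = 11.7/(0.27 × 2.25 × 75.99) = 0.2534 kg/m³.
(x−vt)²/(4Dt) = (7.85)²/(4 × 1.11 × 414) = 0.03352; exp(−0.03352) = 0.9670.
C = 0.2534 × 0.9670 = 0.245 kg/m³.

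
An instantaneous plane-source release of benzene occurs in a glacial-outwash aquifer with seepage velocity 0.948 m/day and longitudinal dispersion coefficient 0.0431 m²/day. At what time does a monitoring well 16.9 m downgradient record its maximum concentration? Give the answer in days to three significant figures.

17.8 days

For the 1D instantaneous-source solution, setting ∂C/∂t = 0 at fixed x gives v²t² + 2Dt − x² = 0, so t = (√(D² + v²x²) − D)/v².
√(D² + v²x²) = √(0.0431² + 0.948² × 16.9²) = 16.02; v² = 0.898704.
t = (16.02 − 0.0431)/0.898704 = 17.8 days (vs. the pure-advection estimate x/v = 17.8 d).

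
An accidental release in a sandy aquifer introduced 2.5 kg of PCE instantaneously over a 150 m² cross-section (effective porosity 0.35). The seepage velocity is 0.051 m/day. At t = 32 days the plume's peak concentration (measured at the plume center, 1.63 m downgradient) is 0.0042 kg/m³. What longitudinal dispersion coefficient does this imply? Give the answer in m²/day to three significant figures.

At the plume center C_max = M/(n_e·A·√(4πDt)), so D = M²/(4πt·(n_e·A·C_max)²).
n_e·A·C_max = 0.35 × 150 × 0.0042 = 0.2205 kg/m.
D = 2.5²/(4π × 32 × 0.2205²) = 0.320 m²/day.

0.320 m²/day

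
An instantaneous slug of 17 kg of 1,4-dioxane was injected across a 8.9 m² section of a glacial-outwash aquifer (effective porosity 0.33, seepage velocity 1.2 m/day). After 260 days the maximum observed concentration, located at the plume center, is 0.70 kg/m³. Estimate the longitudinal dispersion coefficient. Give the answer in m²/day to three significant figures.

0.0209 m²/day

At the plume center C_max = M/(n_e·A·√(4πDt)), so D = M²/(4πt·(n_e·A·C_max)²).
n_e·A·C_max = 0.33 × 8.9 × 0.70 = 2.056 kg/m.
D = 17²/(4π × 260 × 2.056²) = 0.0209 m²/day.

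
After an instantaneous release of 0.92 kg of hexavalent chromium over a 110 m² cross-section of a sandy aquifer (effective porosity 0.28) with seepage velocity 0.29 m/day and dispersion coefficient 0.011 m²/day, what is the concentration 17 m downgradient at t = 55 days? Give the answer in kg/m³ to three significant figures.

0.00687 kg/m³

For an instantaneous plane source, C(x,t) = M/(n_e·A·√(4πDt)) · exp(−(x−vt)²/(4Dt)), with n_e·A the pore (flow) area.
Plume center vt = 0.29 × 55 = 15.95 m, so the well at 17 m is 1.05 m downgradient of the peak.
√(4πDt) = 2.757 m, giving peak height M/(n_e·A·√(4πDt)) = 0.92/(0.28 × 110 × 2.757) = 0.01083 kg/m³.
(x−vt)²/(4Dt) = (1.05)²/(4 × 0.011 × 55) = 0.4556; exp(−0.4556) = 0.6341.
C = 0.01083 × 0.6341 = 0.00687 kg/m³.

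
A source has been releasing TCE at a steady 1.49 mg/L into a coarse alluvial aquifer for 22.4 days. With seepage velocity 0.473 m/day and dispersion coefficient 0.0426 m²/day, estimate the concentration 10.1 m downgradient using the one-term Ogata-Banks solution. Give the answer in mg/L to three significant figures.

0.954 mg/L

For a continuous step input, C/C₀ ≈ ½·erfc((x−vt)/(2√(Dt))).
vt = 0.473 × 22.4 = 10.5952 m and 2√(Dt) = 2√(0.0426 × 22.4) = 1.954 m.
Argument (x−vt)/(2√(Dt)) = (10.1 − 10.5952)/1.954 = -0.2534; ½·erfc(-0.2534) = 0.6400.
C = 1.49 × 0.6400 = 0.954 mg/L.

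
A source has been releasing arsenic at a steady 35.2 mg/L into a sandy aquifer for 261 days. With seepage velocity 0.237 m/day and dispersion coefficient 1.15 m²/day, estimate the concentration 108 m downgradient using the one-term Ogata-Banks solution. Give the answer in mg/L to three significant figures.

1.05 mg/L

For a continuous step input, C/C₀ ≈ ½·erfc((x−vt)/(2√(Dt))).
vt = 0.237 × 261 = 61.857 m and 2√(Dt) = 2√(1.15 × 261) = 34.65 m.
Argument (x−vt)/(2√(Dt)) = (108 − 61.857)/34.65 = 1.332; ½·erfc(1.332) = 0.02980.
C = 35.2 × 0.02980 = 1.05 mg/L.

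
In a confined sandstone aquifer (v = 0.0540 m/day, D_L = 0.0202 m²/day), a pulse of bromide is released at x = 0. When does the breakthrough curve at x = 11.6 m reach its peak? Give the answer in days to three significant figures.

208 days

For the 1D instantaneous-source solution, setting ∂C/∂t = 0 at fixed x gives v²t² + 2Dt − x² = 0, so t = (√(D² + v²x²) − D)/v².
√(D² + v²x²) = √(0.0202² + 0.0540² × 11.6²) = 0.6267; v² = 0.002916.
t = (0.6267 − 0.0202)/0.002916 = 208 days (vs. the pure-advection estimate x/v = 215 d).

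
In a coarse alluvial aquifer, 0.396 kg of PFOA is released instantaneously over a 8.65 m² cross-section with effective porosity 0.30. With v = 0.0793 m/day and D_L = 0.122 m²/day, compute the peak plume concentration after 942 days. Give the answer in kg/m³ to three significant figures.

0.00402 kg/m³

The peak of an instantaneous 1D plume sits at x = vt; there the Gaussian factor is 1 and C_max = M/(n_e·A·√(4πDt)), where n_e·A is the pore area the mass is dissolved in.
√(4πDt) = √(4π × 0.122 × 942) = 38.00 m, so C_max = 0.396/(0.30 × 8.65 × 38.00) = 0.00402 kg/m³.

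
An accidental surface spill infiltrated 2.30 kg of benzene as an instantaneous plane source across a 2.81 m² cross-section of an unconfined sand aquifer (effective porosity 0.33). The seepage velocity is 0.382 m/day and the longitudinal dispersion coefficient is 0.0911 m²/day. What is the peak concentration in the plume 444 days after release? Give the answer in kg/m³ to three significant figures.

The peak of an instantaneous 1D plume sits at x = vt; there the Gaussian factor is 1 and C_max = M/(n_e·A·√(4πDt)), where n_e·A is the pore area the mass is dissolved in.
√(4πDt) = √(4π × 0.0911 × 444) = 22.55 m, so C_max = 2.30/(0.33 × 2.81 × 22.55) = 0.110 kg/m³.

0.110 kg/m³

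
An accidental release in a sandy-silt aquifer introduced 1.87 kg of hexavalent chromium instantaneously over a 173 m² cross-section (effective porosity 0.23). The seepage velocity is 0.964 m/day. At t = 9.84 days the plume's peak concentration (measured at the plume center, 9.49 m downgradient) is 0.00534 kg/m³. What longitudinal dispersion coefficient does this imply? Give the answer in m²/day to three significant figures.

0.626 m²/day

At the plume center C_max = M/(n_e·A·√(4πDt)), so D = M²/(4πt·(n_e·A·C_max)²).
n_e·A·C_max = 0.23 × 173 × 0.00534 = 0.2125 kg/m.
D = 1.87²/(4π × 9.84 × 0.2125²) = 0.626 m²/day.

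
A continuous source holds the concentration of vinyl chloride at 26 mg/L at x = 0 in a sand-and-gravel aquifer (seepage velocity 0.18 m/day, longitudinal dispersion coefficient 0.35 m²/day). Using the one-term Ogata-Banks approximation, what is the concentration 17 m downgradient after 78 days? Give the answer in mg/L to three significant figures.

For a continuous step input, C/C₀ ≈ ½·erfc((x−vt)/(2√(Dt))).
vt = 0.18 × 78 = 14.04 m and 2√(Dt) = 2√(0.35 × 78) = 10.45 m.
Argument (x−vt)/(2√(Dt)) = (17 − 14.04)/10.45 = 0.2833; ½·erfc(0.2833) = 0.3443.
C = 26 × 0.3443 = 8.95 mg/L.

8.95 mg/L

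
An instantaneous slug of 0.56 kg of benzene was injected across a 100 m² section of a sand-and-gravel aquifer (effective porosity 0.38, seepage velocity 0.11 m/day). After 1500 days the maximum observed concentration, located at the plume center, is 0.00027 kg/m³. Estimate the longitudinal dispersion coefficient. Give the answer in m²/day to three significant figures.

0.158 m²/day

At the plume center C_max = M/(n_e·A·√(4πDt)), so D = M²/(4πt·(n_e·A·C_max)²).
n_e·A·C_max = 0.38 × 100 × 0.00027 = 0.01026 kg/m.
D = 0.56²/(4π × 1500 × 0.01026²) = 0.158 m²/day.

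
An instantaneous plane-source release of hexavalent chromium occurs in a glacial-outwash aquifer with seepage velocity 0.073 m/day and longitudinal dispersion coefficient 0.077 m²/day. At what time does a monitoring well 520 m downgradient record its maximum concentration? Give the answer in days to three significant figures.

For the 1D instantaneous-source solution, setting ∂C/∂t = 0 at fixed x gives v²t² + 2Dt − x² = 0, so t = (√(D² + v²x²) − D)/v².
√(D² + v²x²) = √(0.077² + 0.073² × 520²) = 37.96; v² = 0.005329.
t = (37.96 − 0.077)/0.005329 = 7110 days (vs. the pure-advection estimate x/v = 7120 d).

7110 days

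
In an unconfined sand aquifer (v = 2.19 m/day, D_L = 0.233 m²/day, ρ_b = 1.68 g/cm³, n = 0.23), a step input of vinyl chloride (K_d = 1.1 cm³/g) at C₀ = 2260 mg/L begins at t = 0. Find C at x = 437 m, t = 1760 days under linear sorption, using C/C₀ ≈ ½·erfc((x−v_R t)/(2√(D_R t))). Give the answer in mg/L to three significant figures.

312 mg/L

Retardation factor R = 1 + ρ_b·K_d/n = 1 + 1.68 × 1.1/0.23 = 9.035.
Sorption retards both mechanisms: v_R = v/R = 0.2424 m/day, D_R = D/R = 0.02579 m²/day.
v_R·t = 0.2424 × 1760 = 426.624 m; 2√(D_R t) = 13.47 m; argument = (437 − 426.624)/13.47 = 0.7703.
C = C₀ × ½·erfc(0.7703) = 2260 × 0.1380 = 312 mg/L.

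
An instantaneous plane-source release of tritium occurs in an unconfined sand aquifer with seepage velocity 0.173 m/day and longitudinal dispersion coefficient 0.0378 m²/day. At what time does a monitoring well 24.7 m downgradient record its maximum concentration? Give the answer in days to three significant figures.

For the 1D instantaneous-source solution, setting ∂C/∂t = 0 at fixed x gives v²t² + 2Dt − x² = 0, so t = (√(D² + v²x²) − D)/v².
√(D² + v²x²) = √(0.0378² + 0.173² × 24.7²) = 4.273; v² = 0.029929.
t = (4.273 − 0.0378)/0.029929 = 142 days (vs. the pure-advection estimate x/v = 143 d).

142 days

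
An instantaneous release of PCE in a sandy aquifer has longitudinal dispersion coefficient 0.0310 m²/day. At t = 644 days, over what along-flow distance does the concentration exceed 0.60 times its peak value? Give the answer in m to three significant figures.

12.8 m

The plume is Gaussian with σ = √(2Dt) = √(2 × 0.0310 × 644) = 6.319 m.
C/C_peak = exp(−Δx²/(2σ²)) = 0.60 ⇒ Δx = σ·√(−2 ln 0.60) = 6.319 × 1.011 = 6.389 m.
Width = 2Δx = 12.8 m.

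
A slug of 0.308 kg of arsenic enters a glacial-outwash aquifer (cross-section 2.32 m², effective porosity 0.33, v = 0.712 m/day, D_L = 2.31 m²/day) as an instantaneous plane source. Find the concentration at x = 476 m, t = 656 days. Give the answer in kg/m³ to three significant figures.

For an instantaneous plane source, C(x,t) = M/(n_e·A·√(4πDt)) · exp(−(x−vt)²/(4Dt)), with n_e·A the pore (flow) area.
Plume center vt = 0.712 × 656 = 467.072 m, so the well at 476 m is 8.928 m downgradient of the peak.
√(4πDt) = 138.0 m, giving peak height M/(n_e·A·√(4πDt)) = 0.308/(0.33 × 2.32 × 138.0) = 0.002915 kg/m³.
(x−vt)²/(4Dt) = (8.928)²/(4 × 2.31 × 656) = 0.01315; exp(−0.01315) = 0.9869.
C = 0.002915 × 0.9869 = 0.00288 kg/m³.

0.00288 kg/m³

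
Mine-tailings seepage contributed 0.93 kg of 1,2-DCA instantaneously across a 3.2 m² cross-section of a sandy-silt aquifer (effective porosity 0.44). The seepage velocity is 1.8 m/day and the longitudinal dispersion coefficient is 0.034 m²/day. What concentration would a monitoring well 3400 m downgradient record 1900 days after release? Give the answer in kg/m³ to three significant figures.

0.00493 kg/m³

For an instantaneous plane source, C(x,t) = M/(n_e·A·√(4πDt)) · exp(−(x−vt)²/(4Dt)), with n_e·A the pore (flow) area.
Plume center vt = 1.8 × 1900 = 3420 m, so the well at 3400 m is 20 m upgradient of the peak.
√(4πDt) = 28.49 m, giving peak height M/(n_e·A·√(4πDt)) = 0.93/(0.44 × 3.2 × 28.49) = 0.02318 kg/m³.
(x−vt)²/(4Dt) = (-20)²/(4 × 0.034 × 1900) = 1.548; exp(−1.548) = 0.2127.
C = 0.02318 × 0.2127 = 0.00493 kg/m³.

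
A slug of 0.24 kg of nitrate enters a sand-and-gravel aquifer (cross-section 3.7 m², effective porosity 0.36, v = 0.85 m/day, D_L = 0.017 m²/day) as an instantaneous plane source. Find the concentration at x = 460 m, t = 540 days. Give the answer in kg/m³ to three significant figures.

0.0163 kg/m³

For an instantaneous plane source, C(x,t) = M/(n_e·A·√(4πDt)) · exp(−(x−vt)²/(4Dt)), with n_e·A the pore (flow) area.
Plume center vt = 0.85 × 540 = 459 m, so the well at 460 m is 1 m downgradient of the peak.
√(4πDt) = 10.74 m, giving peak height M/(n_e·A·√(4πDt)) = 0.24/(0.36 × 3.7 × 10.74) = 0.01678 kg/m³.
(x−vt)²/(4Dt) = (1)²/(4 × 0.017 × 540) = 0.02723; exp(−0.02723) = 0.9731.
C = 0.01678 × 0.9731 = 0.0163 kg/m³.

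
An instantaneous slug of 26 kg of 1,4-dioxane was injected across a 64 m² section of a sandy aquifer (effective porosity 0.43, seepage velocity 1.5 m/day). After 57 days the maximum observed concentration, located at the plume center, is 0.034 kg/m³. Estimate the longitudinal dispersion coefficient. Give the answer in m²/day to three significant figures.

1.08 m²/day

At the plume center C_max = M/(n_e·A·√(4πDt)), so D = M²/(4πt·(n_e·A·C_max)²).
n_e·A·C_max = 0.43 × 64 × 0.034 = 0.9357 kg/m.
D = 26²/(4π × 57 × 0.9357²) = 1.08 m²/day.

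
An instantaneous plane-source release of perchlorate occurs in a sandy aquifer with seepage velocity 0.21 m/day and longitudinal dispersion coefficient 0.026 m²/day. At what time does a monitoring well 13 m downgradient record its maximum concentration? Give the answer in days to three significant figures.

61.3 days

For the 1D instantaneous-source solution, setting ∂C/∂t = 0 at fixed x gives v²t² + 2Dt − x² = 0, so t = (√(D² + v²x²) − D)/v².
√(D² + v²x²) = √(0.026² + 0.21² × 13²) = 2.730; v² = 0.0441.
t = (2.730 − 0.026)/0.0441 = 61.3 days (vs. the pure-advection estimate x/v = 61.9 d).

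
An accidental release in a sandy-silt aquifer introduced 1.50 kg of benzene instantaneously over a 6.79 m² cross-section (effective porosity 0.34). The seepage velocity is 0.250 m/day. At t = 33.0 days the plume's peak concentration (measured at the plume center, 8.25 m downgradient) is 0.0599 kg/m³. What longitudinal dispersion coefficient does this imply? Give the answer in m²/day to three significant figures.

0.284 m²/day

At the plume center C_max = M/(n_e·A·√(4πDt)), so D = M²/(4πt·(n_e·A·C_max)²).
n_e·A·C_max = 0.34 × 6.79 × 0.0599 = 0.1383 kg/m.
D = 1.50²/(4π × 33.0 × 0.1383²) = 0.284 m²/day.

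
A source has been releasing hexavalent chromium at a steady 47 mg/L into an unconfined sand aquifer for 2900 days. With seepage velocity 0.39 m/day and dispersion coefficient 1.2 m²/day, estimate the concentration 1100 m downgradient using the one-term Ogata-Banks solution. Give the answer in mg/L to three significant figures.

For a continuous step input, C/C₀ ≈ ½·erfc((x−vt)/(2√(Dt))).
vt = 0.39 × 2900 = 1131 m and 2√(Dt) = 2√(1.2 × 2900) = 118.0 m.
Argument (x−vt)/(2√(Dt)) = (1100 − 1131)/118.0 = -0.2627; ½·erfc(-0.2627) = 0.6449.
C = 47 × 0.6449 = 30.3 mg/L.

30.3 mg/L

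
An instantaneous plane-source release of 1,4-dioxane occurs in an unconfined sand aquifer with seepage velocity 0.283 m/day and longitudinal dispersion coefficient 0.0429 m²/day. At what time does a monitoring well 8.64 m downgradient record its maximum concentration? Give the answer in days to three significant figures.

For the 1D instantaneous-source solution, setting ∂C/∂t = 0 at fixed x gives v²t² + 2Dt − x² = 0, so t = (√(D² + v²x²) − D)/v².
√(D² + v²x²) = √(0.0429² + 0.283² × 8.64²) = 2.445; v² = 0.080089.
t = (2.445 − 0.0429)/0.080089 = 30.0 days (vs. the pure-advection estimate x/v = 30.5 d).

30.0 days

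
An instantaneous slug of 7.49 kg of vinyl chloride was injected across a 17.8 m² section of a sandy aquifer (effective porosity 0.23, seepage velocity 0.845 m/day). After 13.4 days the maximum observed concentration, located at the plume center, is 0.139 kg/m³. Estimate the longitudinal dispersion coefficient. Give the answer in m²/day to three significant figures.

At the plume center C_max = M/(n_e·A·√(4πDt)), so D = M²/(4πt·(n_e·A·C_max)²).
n_e·A·C_max = 0.23 × 17.8 × 0.139 = 0.5691 kg/m.
D = 7.49²/(4π × 13.4 × 0.5691²) = 1.03 m²/day.

1.03 m²/day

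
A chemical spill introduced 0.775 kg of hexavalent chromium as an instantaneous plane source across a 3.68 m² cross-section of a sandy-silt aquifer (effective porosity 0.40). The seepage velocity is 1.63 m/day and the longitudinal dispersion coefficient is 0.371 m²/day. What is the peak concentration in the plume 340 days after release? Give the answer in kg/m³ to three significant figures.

The peak of an instantaneous 1D plume sits at x = vt; there the Gaussian factor is 1 and C_max = M/(n_e·A·√(4πDt)), where n_e·A is the pore area the mass is dissolved in.
√(4πDt) = √(4π × 0.371 × 340) = 39.81 m, so C_max = 0.775/(0.40 × 3.68 × 39.81) = 0.0132 kg/m³.

0.0132 kg/m³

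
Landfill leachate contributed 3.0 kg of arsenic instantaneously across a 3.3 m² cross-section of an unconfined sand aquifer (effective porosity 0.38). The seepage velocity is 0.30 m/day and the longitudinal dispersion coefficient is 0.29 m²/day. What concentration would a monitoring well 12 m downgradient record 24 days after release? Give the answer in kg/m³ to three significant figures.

0.112 kg/m³

For an instantaneous plane source, C(x,t) = M/(n_e·A·√(4πDt)) · exp(−(x−vt)²/(4Dt)), with n_e·A the pore (flow) area.
Plume center vt = 0.30 × 24 = 7.2 m, so the well at 12 m is 4.8 m downgradient of the peak.
√(4πDt) = 9.352 m, giving peak height M/(n_e·A·√(4πDt)) = 3.0/(0.38 × 3.3 × 9.352) = 0.2558 kg/m³.
(x−vt)²/(4Dt) = (4.8)²/(4 × 0.29 × 24) = 0.8276; exp(−0.8276) = 0.4371.
C = 0.2558 × 0.4371 = 0.112 kg/m³.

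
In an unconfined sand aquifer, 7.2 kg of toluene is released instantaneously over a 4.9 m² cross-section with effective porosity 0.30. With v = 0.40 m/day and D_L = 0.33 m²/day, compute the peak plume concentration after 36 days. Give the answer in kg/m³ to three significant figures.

The peak of an instantaneous 1D plume sits at x = vt; there the Gaussian factor is 1 and C_max = M/(n_e·A·√(4πDt)), where n_e·A is the pore area the mass is dissolved in.
√(4πDt) = √(4π × 0.33 × 36) = 12.22 m, so C_max = 7.2/(0.30 × 4.9 × 12.22) = 0.401 kg/m³.

0.401 kg/m³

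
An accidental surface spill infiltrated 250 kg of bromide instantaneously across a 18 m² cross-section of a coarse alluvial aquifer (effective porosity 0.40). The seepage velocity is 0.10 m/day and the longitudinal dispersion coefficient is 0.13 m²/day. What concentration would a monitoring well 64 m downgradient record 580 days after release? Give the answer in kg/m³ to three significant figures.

1.00 kg/m³

For an instantaneous plane source, C(x,t) = M/(n_e·A·√(4πDt)) · exp(−(x−vt)²/(4Dt)), with n_e·A the pore (flow) area.
Plume center vt = 0.10 × 580 = 58 m, so the well at 64 m is 6 m downgradient of the peak.
√(4πDt) = 30.78 m, giving peak height M/(n_e·A·√(4πDt)) = 250/(0.40 × 18 × 30.78) = 1.128 kg/m³.
(x−vt)²/(4Dt) = (6)²/(4 × 0.13 × 580) = 0.1194; exp(−0.1194) = 0.8875.
C = 1.128 × 0.8875 = 1.00 kg/m³.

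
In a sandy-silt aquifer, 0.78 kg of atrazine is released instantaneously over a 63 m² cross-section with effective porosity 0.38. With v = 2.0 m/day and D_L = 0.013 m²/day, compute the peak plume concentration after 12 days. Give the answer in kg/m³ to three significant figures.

0.0233 kg/m³

The peak of an instantaneous 1D plume sits at x = vt; there the Gaussian factor is 1 and C_max = M/(n_e·A·√(4πDt)), where n_e·A is the pore area the mass is dissolved in.
√(4πDt) = √(4π × 0.013 × 12) = 1.400 m, so C_max = 0.78/(0.38 × 63 × 1.400) = 0.0233 kg/m³.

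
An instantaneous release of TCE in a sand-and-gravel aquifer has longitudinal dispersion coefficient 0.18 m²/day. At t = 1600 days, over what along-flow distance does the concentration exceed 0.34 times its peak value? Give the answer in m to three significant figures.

70.5 m

The plume is Gaussian with σ = √(2Dt) = √(2 × 0.18 × 1600) = 24.00 m.
C/C_peak = exp(−Δx²/(2σ²)) = 0.34 ⇒ Δx = σ·√(−2 ln 0.34) = 24.00 × 1.469 = 35.26 m.
Width = 2Δx = 70.5 m.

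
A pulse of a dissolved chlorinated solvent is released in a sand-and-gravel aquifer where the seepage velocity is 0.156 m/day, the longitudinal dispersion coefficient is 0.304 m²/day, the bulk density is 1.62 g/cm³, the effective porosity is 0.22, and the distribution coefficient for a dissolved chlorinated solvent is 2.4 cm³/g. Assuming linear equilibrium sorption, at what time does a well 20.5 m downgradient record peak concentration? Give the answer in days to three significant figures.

2230 days

Retardation factor R = 1 + ρ_b·K_d/n = 1 + 1.62 × 2.4/0.22 = 18.67.
Sorption retards both mechanisms: v_R = v/R = 0.008356 m/day, D_R = D/R = 0.01628 m²/day.
Peak time from v_R²t² + 2D_R t − x² = 0: t = (√(D_R² + v_R²x²) − D_R)/v_R².
√(D_R² + v_R²x²) = √(0.01628² + 0.008356² × 20.5²) = 0.1721; v_R² = 6.982e-05.
t = (0.1721 − 0.01628)/6.982e-05 = 2230 days.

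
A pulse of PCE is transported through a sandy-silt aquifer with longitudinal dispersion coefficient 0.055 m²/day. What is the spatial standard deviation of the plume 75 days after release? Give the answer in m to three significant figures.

2.87 m

Dispersive spreading gives a Gaussian with σ² = 2Dt; advection only shifts the center.
σ = √(2 × 0.055 × 75) = 2.87 m.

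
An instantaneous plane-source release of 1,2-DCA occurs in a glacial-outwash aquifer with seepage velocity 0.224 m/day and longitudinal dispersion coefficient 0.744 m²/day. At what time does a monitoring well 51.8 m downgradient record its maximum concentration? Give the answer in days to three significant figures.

For the 1D instantaneous-source solution, setting ∂C/∂t = 0 at fixed x gives v²t² + 2Dt − x² = 0, so t = (√(D² + v²x²) − D)/v².
√(D² + v²x²) = √(0.744² + 0.224² × 51.8²) = 11.63; v² = 0.050176.
t = (11.63 − 0.744)/0.050176 = 217 days (vs. the pure-advection estimate x/v = 231 d).

217 days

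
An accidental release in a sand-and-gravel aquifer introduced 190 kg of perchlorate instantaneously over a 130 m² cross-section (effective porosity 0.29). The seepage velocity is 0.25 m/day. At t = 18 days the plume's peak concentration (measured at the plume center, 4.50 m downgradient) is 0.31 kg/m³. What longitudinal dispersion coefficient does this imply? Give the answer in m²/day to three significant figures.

1.17 m²/day

At the plume center C_max = M/(n_e·A·√(4πDt)), so D = M²/(4πt·(n_e·A·C_max)²).
n_e·A·C_max = 0.29 × 130 × 0.31 = 11.69 kg/m.
D = 190²/(4π × 18 × 11.69²) = 1.17 m²/day.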